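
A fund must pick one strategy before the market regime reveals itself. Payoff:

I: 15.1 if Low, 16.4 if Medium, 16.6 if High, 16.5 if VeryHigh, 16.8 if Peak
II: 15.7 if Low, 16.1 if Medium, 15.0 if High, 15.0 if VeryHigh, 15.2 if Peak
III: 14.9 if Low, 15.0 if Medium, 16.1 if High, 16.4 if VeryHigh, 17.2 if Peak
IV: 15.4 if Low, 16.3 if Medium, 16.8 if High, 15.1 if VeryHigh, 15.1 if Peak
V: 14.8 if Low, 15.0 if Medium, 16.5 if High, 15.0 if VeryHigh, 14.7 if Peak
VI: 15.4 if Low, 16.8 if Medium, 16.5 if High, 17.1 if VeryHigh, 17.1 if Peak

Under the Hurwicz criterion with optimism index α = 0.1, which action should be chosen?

I: 0.1·16.8 + 0.9·15.1 = 15.27
II: 0.1·16.1 + 0.9·15.0 = 15.11
III: 0.1·17.2 + 0.9·14.9 = 15.13
IV: 0.1·16.8 + 0.9·15.1 = 15.27
V: 0.1·16.5 + 0.9·14.7 = 14.88
VI: 0.1·17.1 + 0.9·15.4 = 15.57
Highest Hurwicz score = 15.57 → VI.

VI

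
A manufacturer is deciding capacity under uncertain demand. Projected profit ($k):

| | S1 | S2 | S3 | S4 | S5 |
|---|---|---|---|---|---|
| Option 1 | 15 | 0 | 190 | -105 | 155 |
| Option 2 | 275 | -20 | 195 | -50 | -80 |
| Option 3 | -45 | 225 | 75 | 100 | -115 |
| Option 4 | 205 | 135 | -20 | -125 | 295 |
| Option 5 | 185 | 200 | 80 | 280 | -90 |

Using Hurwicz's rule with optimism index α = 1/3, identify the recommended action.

Option 1: 1/3·190 + 2/3·(-105) = -20/3
Option 2: 1/3·275 + 2/3·(-80) = 115/3
Option 3: 1/3·225 + 2/3·(-115) = -5/3
Option 4: 1/3·295 + 2/3·(-125) = 15
Option 5: 1/3·280 + 2/3·(-90) = 100/3
Highest Hurwicz score = 115/3 → Option 2.

Option 2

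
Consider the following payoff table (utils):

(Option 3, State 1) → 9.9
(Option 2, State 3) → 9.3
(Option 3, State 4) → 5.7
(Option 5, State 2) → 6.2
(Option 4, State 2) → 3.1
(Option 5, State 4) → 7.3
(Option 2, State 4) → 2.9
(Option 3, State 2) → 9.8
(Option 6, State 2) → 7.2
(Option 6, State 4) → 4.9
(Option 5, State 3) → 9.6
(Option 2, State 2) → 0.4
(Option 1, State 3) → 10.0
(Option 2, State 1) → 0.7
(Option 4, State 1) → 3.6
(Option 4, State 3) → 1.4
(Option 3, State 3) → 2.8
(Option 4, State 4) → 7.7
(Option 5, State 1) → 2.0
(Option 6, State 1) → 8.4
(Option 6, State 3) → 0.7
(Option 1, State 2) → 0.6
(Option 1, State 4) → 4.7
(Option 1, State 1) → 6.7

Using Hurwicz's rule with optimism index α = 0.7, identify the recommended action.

Option 3

Option 1: 0.7·10.0 + 0.3·0.6 = 7.18
Option 2: 0.7·9.3 + 0.3·0.4 = 6.63
Option 3: 0.7·9.9 + 0.3·2.8 = 7.77
Option 4: 0.7·7.7 + 0.3·1.4 = 5.81
Option 5: 0.7·9.6 + 0.3·2.0 = 7.32
Option 6: 0.7·8.4 + 0.3·0.7 = 6.09
Highest Hurwicz score = 7.77 → Option 3.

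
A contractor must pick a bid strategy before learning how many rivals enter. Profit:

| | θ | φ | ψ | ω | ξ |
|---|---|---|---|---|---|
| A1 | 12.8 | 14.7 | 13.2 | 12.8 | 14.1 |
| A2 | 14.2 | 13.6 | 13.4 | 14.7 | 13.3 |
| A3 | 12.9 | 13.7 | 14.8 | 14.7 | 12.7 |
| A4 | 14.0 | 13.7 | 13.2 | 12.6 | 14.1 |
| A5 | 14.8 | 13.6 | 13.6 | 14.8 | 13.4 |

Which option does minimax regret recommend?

A5

Column bests: θ=14.8, φ=14.7, ψ=14.8, ω=14.8, ξ=14.1.
A1 regrets: 2.0, 0.0, 1.6, 2.0, 0.0 → max 2.0
A2 regrets: 0.6, 1.1, 1.4, 0.1, 0.8 → max 1.4
A3 regrets: 1.9, 1.0, 0.0, 0.1, 1.4 → max 1.9
A4 regrets: 0.8, 1.0, 1.6, 2.2, 0.0 → max 2.2
A5 regrets: 0.0, 1.1, 1.2, 0.0, 0.7 → max 1.2
Smallest max regret = 1.2 → A5.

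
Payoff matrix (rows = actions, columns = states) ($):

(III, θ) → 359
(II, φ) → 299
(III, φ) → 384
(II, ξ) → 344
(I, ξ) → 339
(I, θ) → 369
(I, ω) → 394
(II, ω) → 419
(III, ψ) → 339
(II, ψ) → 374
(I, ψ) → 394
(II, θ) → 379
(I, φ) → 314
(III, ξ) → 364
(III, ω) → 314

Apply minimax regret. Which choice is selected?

I

Column bests: θ=379, φ=384, ψ=394, ω=419, ξ=364.
I regrets: 10, 70, 0, 25, 25 → max 70
II regrets: 0, 85, 20, 0, 20 → max 85
III regrets: 20, 0, 55, 105, 0 → max 105
Smallest max regret = 70 → I.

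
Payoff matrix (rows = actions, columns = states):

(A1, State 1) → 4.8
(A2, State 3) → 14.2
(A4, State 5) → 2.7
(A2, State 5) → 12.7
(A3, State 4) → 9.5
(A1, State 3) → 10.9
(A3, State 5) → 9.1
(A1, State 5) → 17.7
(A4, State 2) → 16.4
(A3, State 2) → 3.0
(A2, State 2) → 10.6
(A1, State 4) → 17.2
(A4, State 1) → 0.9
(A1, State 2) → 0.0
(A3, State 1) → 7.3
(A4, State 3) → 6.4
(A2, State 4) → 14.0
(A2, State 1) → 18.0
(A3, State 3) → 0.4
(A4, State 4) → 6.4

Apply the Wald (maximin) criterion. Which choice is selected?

Row minima: A1=0.0, A2=10.6, A3=0.4, A4=0.9
Best worst-case = 10.6 → A2.

A2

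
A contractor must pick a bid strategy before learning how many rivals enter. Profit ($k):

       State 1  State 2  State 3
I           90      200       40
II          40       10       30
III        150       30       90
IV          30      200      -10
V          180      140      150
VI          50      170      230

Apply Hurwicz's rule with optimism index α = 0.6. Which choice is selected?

V

I: 0.6·200 + 0.4·40 = 136
II: 0.6·40 + 0.4·10 = 28
III: 0.6·150 + 0.4·30 = 102
IV: 0.6·200 + 0.4·(-10) = 116
V: 0.6·180 + 0.4·140 = 164
VI: 0.6·230 + 0.4·50 = 158
Highest Hurwicz score = 164 → V.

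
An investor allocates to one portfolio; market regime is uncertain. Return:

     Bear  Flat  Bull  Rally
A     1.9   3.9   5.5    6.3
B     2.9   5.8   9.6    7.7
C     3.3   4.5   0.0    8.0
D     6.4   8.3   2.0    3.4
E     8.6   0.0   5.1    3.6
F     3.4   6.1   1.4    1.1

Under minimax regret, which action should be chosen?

Column bests: Bear=8.6, Flat=8.3, Bull=9.6, Rally=8.0.
A regrets: 6.7, 4.4, 4.1, 1.7 → max 6.7
B regrets: 5.7, 2.5, 0.0, 0.3 → max 5.7
C regrets: 5.3, 3.8, 9.6, 0.0 → max 9.6
D regrets: 2.2, 0.0, 7.6, 4.6 → max 7.6
E regrets: 0.0, 8.3, 4.5, 4.4 → max 8.3
F regrets: 5.2, 2.2, 8.2, 6.9 → max 8.2
Smallest max regret = 5.7 → B.

B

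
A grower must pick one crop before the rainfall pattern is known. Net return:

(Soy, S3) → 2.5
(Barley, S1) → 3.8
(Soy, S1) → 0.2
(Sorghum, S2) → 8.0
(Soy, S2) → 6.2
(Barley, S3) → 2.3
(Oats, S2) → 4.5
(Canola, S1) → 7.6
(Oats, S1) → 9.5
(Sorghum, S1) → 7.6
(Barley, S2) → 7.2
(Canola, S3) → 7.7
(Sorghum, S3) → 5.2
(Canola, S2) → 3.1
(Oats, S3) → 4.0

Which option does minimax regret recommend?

Column bests: S1=9.5, S2=8.0, S3=7.7.
Soy regrets: 9.3, 1.8, 5.2 → max 9.3
Sorghum regrets: 1.9, 0.0, 2.5 → max 2.5
Oats regrets: 0.0, 3.5, 3.7 → max 3.7
Barley regrets: 5.7, 0.8, 5.4 → max 5.7
Canola regrets: 1.9, 4.9, 0.0 → max 4.9
Smallest max regret = 2.5 → Sorghum.

Sorghum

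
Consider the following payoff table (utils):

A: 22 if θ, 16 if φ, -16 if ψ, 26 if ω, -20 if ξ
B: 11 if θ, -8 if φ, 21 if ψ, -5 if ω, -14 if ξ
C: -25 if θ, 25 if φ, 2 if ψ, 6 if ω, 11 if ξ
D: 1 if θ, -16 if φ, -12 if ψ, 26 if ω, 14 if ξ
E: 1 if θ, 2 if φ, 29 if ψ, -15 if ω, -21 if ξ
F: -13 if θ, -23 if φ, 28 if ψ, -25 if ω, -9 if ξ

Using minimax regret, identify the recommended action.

Column bests: θ=22, φ=25, ψ=29, ω=26, ξ=14.
A regrets: 0, 9, 45, 0, 34 → max 45
B regrets: 11, 33, 8, 31, 28 → max 33
C regrets: 47, 0, 27, 20, 3 → max 47
D regrets: 21, 41, 41, 0, 0 → max 41
E regrets: 21, 23, 0, 41, 35 → max 41
F regrets: 35, 48, 1, 51, 23 → max 51
Smallest max regret = 33 → B.

B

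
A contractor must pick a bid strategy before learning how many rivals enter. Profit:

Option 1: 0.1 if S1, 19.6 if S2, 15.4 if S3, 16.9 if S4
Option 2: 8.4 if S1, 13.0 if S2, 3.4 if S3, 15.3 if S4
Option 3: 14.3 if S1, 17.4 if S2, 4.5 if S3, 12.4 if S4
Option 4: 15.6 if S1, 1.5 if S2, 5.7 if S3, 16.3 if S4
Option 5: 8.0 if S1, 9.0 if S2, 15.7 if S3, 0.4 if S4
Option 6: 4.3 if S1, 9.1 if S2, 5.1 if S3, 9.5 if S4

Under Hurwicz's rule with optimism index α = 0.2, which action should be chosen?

Option 1: 0.2·19.6 + 0.8·0.1 = 4
Option 2: 0.2·15.3 + 0.8·3.4 = 5.78
Option 3: 0.2·17.4 + 0.8·4.5 = 7.08
Option 4: 0.2·16.3 + 0.8·1.5 = 4.46
Option 5: 0.2·15.7 + 0.8·0.4 = 3.46
Option 6: 0.2·9.5 + 0.8·4.3 = 5.34
Highest Hurwicz score = 7.08 → Option 3.

Option 3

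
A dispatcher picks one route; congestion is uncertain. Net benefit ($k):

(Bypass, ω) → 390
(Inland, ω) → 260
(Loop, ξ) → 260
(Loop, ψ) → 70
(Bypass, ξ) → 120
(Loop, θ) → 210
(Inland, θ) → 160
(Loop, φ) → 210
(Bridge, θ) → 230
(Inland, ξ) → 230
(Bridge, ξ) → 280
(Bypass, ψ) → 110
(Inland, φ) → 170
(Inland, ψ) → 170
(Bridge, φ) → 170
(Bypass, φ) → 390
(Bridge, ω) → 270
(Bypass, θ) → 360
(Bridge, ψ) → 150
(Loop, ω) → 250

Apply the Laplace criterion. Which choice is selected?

Row averages: Bypass=274, Loop=200, Bridge=220, Inland=198
Highest average = 274 → Bypass.

Bypass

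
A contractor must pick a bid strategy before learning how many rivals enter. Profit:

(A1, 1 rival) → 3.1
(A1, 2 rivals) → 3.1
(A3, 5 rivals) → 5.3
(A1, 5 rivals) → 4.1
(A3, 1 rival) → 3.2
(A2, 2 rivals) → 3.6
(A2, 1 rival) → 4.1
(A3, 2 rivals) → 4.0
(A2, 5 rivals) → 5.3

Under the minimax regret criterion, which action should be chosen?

A2

Column bests: 1 rival=4.1, 2 rivals=4.0, 5 rivals=5.3.
A1 regrets: 1.0, 0.9, 1.2 → max 1.2
A2 regrets: 0.0, 0.4, 0.0 → max 0.4
A3 regrets: 0.9, 0.0, 0.0 → max 0.9
Smallest max regret = 0.4 → A2.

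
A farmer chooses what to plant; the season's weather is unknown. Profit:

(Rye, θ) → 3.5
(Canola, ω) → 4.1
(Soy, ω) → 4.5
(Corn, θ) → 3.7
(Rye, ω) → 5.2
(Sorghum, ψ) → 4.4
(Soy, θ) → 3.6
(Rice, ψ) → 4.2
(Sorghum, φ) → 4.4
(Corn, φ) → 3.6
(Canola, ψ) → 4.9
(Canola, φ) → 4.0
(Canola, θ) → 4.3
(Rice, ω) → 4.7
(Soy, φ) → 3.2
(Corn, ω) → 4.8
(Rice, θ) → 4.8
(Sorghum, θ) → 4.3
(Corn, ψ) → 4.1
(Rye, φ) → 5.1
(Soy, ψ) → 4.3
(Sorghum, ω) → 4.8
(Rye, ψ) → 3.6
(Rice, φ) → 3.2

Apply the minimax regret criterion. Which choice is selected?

Sorghum

Column bests: θ=4.8, φ=5.1, ψ=4.9, ω=5.2.
Rye regrets: 1.3, 0.0, 1.3, 0.0 → max 1.3
Soy regrets: 1.2, 1.9, 0.6, 0.7 → max 1.9
Corn regrets: 1.1, 1.5, 0.8, 0.4 → max 1.5
Rice regrets: 0.0, 1.9, 0.7, 0.5 → max 1.9
Canola regrets: 0.5, 1.1, 0.0, 1.1 → max 1.1
Sorghum regrets: 0.5, 0.7, 0.5, 0.4 → max 0.7
Smallest max regret = 0.7 → Sorghum.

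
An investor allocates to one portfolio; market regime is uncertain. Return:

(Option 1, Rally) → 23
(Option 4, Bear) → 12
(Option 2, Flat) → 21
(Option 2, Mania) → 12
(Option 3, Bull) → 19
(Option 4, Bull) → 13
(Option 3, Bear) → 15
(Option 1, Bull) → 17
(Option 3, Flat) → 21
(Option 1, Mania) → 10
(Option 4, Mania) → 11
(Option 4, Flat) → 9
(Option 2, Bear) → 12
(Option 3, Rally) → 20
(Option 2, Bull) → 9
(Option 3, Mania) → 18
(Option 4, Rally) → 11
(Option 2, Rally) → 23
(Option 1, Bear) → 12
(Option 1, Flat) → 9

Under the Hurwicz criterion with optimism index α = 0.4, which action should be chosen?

Option 1: 0.4·23 + 0.6·9 = 14.6
Option 2: 0.4·23 + 0.6·9 = 14.6
Option 3: 0.4·21 + 0.6·15 = 17.4
Option 4: 0.4·13 + 0.6·9 = 10.6
Highest Hurwicz score = 17.4 → Option 3.

Option 3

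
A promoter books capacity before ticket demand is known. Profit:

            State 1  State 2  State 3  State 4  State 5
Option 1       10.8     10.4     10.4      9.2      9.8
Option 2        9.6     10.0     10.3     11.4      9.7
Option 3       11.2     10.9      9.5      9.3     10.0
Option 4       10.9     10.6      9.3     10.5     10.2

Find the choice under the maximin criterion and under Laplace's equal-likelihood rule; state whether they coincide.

maximin → Option 2; laplace → Option 4 (disagree)

Row minima: Option 1=9.2, Option 2=9.6, Option 3=9.3, Option 4=9.3
Best worst-case = 9.6 → Option 2.
Row averages: Option 1=10.12, Option 2=10.2, Option 3=10.18, Option 4=10.3
Highest average = 10.3 → Option 4.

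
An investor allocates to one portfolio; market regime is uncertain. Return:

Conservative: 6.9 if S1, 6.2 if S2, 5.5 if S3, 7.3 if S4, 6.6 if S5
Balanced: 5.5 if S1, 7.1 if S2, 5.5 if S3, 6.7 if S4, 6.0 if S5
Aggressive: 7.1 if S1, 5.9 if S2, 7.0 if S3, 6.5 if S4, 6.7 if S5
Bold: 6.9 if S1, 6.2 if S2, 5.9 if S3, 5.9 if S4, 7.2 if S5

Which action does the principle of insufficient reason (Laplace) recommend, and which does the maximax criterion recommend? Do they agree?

laplace → Aggressive; maximax → Conservative (disagree)

Row averages: Conservative=6.5, Balanced=6.16, Aggressive=6.64, Bold=6.42
Highest average = 6.64 → Aggressive.
Row maxima: Conservative=7.3, Balanced=7.1, Aggressive=7.1, Bold=7.2
Best best-case = 7.3 → Conservative.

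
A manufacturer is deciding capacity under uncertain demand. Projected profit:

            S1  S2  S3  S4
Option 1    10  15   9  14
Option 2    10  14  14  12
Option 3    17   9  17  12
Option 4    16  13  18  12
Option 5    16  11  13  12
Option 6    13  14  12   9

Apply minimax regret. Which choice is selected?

Option 4

Column bests: S1=17, S2=15, S3=18, S4=14.
Option 1 regrets: 7, 0, 9, 0 → max 9
Option 2 regrets: 7, 1, 4, 2 → max 7
Option 3 regrets: 0, 6, 1, 2 → max 6
Option 4 regrets: 1, 2, 0, 2 → max 2
Option 5 regrets: 1, 4, 5, 2 → max 5
Option 6 regrets: 4, 1, 6, 5 → max 6
Smallest max regret = 2 → Option 4.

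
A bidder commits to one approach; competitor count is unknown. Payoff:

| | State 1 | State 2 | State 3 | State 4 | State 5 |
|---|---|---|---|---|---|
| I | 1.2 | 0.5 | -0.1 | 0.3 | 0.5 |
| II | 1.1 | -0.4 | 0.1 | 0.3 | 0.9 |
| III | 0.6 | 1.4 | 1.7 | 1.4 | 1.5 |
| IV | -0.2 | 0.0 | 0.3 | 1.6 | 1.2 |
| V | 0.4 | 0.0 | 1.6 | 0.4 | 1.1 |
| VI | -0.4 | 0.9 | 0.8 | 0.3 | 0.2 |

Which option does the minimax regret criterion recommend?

III

Column bests: State 1=1.2, State 2=1.4, State 3=1.7, State 4=1.6, State 5=1.5.
I regrets: 0.0, 0.9, 1.8, 1.3, 1.0 → max 1.8
II regrets: 0.1, 1.8, 1.6, 1.3, 0.6 → max 1.8
III regrets: 0.6, 0.0, 0.0, 0.2, 0.0 → max 0.6
IV regrets: 1.4, 1.4, 1.4, 0.0, 0.3 → max 1.4
V regrets: 0.8, 1.4, 0.1, 1.2, 0.4 → max 1.4
VI regrets: 1.6, 0.5, 0.9, 1.3, 1.3 → max 1.6
Smallest max regret = 0.6 → III.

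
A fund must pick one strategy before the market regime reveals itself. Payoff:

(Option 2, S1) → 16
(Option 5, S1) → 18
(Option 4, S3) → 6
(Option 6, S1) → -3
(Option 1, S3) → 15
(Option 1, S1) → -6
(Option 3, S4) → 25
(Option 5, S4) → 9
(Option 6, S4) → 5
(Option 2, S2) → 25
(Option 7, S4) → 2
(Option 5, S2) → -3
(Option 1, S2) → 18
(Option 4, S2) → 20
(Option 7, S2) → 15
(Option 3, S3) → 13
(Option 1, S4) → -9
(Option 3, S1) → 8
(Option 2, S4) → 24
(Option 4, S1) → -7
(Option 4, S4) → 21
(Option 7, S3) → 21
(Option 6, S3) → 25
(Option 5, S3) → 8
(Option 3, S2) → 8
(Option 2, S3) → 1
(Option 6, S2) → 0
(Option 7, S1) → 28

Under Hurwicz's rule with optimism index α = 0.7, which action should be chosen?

Option 1: 0.7·18 + 0.3·(-9) = 9.9
Option 2: 0.7·25 + 0.3·1 = 17.8
Option 3: 0.7·25 + 0.3·8 = 19.9
Option 4: 0.7·21 + 0.3·(-7) = 12.6
Option 5: 0.7·18 + 0.3·(-3) = 11.7
Option 6: 0.7·25 + 0.3·(-3) = 16.6
Option 7: 0.7·28 + 0.3·2 = 20.2
Highest Hurwicz score = 20.2 → Option 7.

Option 7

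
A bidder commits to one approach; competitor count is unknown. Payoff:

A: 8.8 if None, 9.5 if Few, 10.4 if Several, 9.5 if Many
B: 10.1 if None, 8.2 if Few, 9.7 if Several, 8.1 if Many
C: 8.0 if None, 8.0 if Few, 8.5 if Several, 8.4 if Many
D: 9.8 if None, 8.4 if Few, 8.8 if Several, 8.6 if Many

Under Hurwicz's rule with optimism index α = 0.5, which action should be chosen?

A: 0.5·10.4 + 0.5·8.8 = 9.6
B: 0.5·10.1 + 0.5·8.1 = 9.1
C: 0.5·8.5 + 0.5·8.0 = 8.25
D: 0.5·9.8 + 0.5·8.4 = 9.1
Highest Hurwicz score = 9.6 → A.

A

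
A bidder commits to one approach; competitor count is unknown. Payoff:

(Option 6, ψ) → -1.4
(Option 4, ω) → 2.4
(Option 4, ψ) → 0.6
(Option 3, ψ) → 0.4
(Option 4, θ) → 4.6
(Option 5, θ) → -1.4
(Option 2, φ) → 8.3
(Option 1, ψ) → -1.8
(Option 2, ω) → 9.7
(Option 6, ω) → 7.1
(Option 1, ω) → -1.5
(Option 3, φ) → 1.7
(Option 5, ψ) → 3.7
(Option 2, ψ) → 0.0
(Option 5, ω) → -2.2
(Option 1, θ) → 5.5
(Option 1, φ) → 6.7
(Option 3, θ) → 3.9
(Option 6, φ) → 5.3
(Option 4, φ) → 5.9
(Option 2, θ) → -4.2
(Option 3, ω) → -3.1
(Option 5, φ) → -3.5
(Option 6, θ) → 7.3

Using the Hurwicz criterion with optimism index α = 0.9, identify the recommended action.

Option 2

Option 1: 0.9·6.7 + 0.1·(-1.8) = 5.85
Option 2: 0.9·9.7 + 0.1·(-4.2) = 8.31
Option 3: 0.9·3.9 + 0.1·(-3.1) = 3.2
Option 4: 0.9·5.9 + 0.1·0.6 = 5.37
Option 5: 0.9·3.7 + 0.1·(-3.5) = 2.98
Option 6: 0.9·7.3 + 0.1·(-1.4) = 6.43
Highest Hurwicz score = 8.31 → Option 2.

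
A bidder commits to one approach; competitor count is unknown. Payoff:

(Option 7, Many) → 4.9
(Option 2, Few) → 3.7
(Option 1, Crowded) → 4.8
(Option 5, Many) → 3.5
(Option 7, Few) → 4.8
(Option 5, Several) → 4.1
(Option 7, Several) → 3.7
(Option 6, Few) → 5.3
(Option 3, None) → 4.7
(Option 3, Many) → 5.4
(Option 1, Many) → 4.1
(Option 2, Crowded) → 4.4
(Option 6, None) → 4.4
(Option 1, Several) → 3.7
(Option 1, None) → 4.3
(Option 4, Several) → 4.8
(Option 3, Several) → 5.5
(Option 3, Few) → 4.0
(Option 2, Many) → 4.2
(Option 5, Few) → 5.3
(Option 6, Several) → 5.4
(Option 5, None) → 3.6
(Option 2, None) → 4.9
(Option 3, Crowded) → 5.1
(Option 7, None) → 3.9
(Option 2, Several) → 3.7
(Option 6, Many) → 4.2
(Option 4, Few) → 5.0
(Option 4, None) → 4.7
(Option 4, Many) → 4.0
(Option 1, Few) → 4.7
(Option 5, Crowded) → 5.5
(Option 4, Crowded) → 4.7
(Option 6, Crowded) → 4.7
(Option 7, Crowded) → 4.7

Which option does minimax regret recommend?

Column bests: None=4.9, Few=5.3, Several=5.5, Many=5.4, Crowded=5.5.
Option 1 regrets: 0.6, 0.6, 1.8, 1.3, 0.7 → max 1.8
Option 2 regrets: 0.0, 1.6, 1.8, 1.2, 1.1 → max 1.8
Option 3 regrets: 0.2, 1.3, 0.0, 0.0, 0.4 → max 1.3
Option 4 regrets: 0.2, 0.3, 0.7, 1.4, 0.8 → max 1.4
Option 5 regrets: 1.3, 0.0, 1.4, 1.9, 0.0 → max 1.9
Option 6 regrets: 0.5, 0.0, 0.1, 1.2, 0.8 → max 1.2
Option 7 regrets: 1.0, 0.5, 1.8, 0.5, 0.8 → max 1.8
Smallest max regret = 1.2 → Option 6.

Option 6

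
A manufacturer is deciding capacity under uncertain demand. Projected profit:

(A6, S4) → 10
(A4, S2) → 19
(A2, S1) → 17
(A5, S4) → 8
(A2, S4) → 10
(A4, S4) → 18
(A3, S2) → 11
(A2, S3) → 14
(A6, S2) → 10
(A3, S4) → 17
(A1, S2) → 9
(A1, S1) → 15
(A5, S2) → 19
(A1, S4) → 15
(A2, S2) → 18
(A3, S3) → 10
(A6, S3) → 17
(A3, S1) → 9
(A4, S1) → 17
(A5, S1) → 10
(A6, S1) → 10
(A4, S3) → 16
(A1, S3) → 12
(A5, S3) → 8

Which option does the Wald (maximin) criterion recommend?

Row minima: A1=9, A2=10, A3=9, A4=16, A5=8, A6=10
Best worst-case = 16 → A4.

A4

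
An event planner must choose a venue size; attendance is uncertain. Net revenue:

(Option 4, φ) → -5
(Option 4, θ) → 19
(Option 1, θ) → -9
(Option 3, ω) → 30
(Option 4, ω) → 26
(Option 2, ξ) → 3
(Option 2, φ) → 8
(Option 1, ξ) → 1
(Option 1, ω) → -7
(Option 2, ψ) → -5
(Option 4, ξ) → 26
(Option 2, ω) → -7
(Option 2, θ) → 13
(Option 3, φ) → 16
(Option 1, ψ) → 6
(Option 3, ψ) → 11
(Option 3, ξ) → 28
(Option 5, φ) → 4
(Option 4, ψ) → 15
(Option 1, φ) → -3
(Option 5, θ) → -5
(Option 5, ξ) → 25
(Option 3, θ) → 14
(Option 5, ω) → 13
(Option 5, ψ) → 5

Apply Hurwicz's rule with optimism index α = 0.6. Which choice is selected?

Option 1: 0.6·6 + 0.4·(-9) = 0
Option 2: 0.6·13 + 0.4·(-7) = 5
Option 3: 0.6·30 + 0.4·11 = 22.4
Option 4: 0.6·26 + 0.4·(-5) = 13.6
Option 5: 0.6·25 + 0.4·(-5) = 13
Highest Hurwicz score = 22.4 → Option 3.

Option 3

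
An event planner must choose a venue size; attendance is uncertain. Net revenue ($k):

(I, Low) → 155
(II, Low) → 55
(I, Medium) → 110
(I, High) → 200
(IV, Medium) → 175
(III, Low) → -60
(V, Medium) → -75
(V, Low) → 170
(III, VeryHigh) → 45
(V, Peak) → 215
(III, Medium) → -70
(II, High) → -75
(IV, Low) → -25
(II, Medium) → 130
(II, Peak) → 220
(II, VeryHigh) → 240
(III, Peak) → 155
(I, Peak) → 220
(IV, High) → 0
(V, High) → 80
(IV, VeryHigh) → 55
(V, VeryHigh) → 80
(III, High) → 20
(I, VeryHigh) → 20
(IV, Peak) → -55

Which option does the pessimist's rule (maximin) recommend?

I

Row minima: I=20, II=-75, III=-70, IV=-55, V=-75
Best worst-case = 20 → I.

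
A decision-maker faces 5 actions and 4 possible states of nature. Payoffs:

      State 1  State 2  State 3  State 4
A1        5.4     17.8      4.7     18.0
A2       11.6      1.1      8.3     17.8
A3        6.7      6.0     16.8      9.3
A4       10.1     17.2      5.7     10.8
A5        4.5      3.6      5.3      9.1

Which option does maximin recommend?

A3

Row minima: A1=4.7, A2=1.1, A3=6.0, A4=5.7, A5=3.6
Best worst-case = 6.0 → A3.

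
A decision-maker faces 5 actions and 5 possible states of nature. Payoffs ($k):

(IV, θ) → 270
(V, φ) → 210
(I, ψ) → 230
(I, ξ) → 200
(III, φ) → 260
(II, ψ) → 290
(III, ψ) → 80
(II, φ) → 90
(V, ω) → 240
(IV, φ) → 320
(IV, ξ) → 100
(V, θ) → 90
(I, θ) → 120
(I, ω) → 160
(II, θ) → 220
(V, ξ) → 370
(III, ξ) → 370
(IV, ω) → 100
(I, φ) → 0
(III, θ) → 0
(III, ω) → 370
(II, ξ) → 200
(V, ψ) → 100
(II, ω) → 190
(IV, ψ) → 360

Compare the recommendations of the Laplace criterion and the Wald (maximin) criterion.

Row averages: I=142, II=198, III=216, IV=230, V=202
Highest average = 230 → IV.
Row minima: I=0, II=90, III=0, IV=100, V=90
Best worst-case = 100 → IV.

laplace → IV; maximin → IV (agree)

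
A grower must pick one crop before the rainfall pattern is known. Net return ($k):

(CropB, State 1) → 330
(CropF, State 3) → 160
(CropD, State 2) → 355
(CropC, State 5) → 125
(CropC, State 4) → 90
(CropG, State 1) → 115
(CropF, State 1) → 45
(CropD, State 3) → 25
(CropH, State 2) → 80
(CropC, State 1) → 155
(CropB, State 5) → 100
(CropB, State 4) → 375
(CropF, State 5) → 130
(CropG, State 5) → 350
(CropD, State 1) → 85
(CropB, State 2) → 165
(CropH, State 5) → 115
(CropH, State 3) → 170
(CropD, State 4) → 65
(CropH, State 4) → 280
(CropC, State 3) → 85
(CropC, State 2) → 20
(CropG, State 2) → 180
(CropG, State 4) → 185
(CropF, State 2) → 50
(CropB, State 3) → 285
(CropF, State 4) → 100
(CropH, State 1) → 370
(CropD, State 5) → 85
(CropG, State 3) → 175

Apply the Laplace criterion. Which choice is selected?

CropB

Row averages: CropF=97, CropG=201, CropD=123, CropC=95, CropB=251, CropH=203
Highest average = 251 → CropB.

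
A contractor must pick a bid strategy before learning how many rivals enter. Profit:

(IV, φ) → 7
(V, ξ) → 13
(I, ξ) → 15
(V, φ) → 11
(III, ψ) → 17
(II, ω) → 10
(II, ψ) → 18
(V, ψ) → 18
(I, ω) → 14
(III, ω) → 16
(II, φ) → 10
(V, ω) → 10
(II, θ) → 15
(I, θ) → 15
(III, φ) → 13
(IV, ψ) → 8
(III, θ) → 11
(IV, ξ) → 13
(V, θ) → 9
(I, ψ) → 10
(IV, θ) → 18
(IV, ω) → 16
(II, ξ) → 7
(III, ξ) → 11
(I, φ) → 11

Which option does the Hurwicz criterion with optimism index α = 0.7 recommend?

I: 0.7·15 + 0.3·10 = 13.5
II: 0.7·18 + 0.3·7 = 14.7
III: 0.7·17 + 0.3·11 = 15.2
IV: 0.7·18 + 0.3·7 = 14.7
V: 0.7·18 + 0.3·9 = 15.3
Highest Hurwicz score = 15.3 → V.

V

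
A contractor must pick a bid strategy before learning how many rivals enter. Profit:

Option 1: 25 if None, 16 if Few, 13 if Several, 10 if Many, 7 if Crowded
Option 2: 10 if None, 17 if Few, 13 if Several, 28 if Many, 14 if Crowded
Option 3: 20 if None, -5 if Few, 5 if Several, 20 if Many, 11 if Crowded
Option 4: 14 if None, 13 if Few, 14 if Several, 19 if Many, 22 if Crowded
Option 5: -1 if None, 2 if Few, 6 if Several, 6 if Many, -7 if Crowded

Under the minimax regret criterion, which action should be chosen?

Column bests: None=25, Few=17, Several=14, Many=28, Crowded=22.
Option 1 regrets: 0, 1, 1, 18, 15 → max 18
Option 2 regrets: 15, 0, 1, 0, 8 → max 15
Option 3 regrets: 5, 22, 9, 8, 11 → max 22
Option 4 regrets: 11, 4, 0, 9, 0 → max 11
Option 5 regrets: 26, 15, 8, 22, 29 → max 29
Smallest max regret = 11 → Option 4.

Option 4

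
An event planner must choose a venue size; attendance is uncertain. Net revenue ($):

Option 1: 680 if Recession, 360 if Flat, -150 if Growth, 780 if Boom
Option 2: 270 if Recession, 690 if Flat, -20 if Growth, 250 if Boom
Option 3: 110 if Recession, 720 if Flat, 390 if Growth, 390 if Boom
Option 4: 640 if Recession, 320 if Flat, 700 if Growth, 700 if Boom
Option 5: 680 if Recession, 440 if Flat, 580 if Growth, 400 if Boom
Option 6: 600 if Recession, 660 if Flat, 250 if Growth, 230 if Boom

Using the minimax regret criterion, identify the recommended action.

Option 5

Column bests: Recession=680, Flat=720, Growth=700, Boom=780.
Option 1 regrets: 0, 360, 850, 0 → max 850
Option 2 regrets: 410, 30, 720, 530 → max 720
Option 3 regrets: 570, 0, 310, 390 → max 570
Option 4 regrets: 40, 400, 0, 80 → max 400
Option 5 regrets: 0, 280, 120, 380 → max 380
Option 6 regrets: 80, 60, 450, 550 → max 550
Smallest max regret = 380 → Option 5.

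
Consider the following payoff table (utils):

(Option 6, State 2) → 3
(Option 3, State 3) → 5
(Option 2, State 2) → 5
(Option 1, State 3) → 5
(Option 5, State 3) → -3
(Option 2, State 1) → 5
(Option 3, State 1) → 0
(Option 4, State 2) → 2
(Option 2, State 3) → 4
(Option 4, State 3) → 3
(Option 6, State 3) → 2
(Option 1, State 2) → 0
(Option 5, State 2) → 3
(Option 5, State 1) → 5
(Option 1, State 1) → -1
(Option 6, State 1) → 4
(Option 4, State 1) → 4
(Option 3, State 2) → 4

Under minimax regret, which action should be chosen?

Column bests: State 1=5, State 2=5, State 3=5.
Option 1 regrets: 6, 5, 0 → max 6
Option 2 regrets: 0, 0, 1 → max 1
Option 3 regrets: 5, 1, 0 → max 5
Option 4 regrets: 1, 3, 2 → max 3
Option 5 regrets: 0, 2, 8 → max 8
Option 6 regrets: 1, 2, 3 → max 3
Smallest max regret = 1 → Option 2.

Option 2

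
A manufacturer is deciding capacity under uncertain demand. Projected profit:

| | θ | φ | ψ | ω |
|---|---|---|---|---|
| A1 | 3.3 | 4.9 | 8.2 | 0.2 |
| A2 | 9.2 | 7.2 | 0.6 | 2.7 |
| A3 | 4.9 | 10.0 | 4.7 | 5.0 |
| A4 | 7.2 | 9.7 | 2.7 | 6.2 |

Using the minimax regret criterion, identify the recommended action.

A3

Column bests: θ=9.2, φ=10.0, ψ=8.2, ω=6.2.
A1 regrets: 5.9, 5.1, 0.0, 6.0 → max 6.0
A2 regrets: 0.0, 2.8, 7.6, 3.5 → max 7.6
A3 regrets: 4.3, 0.0, 3.5, 1.2 → max 4.3
A4 regrets: 2.0, 0.3, 5.5, 0.0 → max 5.5
Smallest max regret = 4.3 → A3.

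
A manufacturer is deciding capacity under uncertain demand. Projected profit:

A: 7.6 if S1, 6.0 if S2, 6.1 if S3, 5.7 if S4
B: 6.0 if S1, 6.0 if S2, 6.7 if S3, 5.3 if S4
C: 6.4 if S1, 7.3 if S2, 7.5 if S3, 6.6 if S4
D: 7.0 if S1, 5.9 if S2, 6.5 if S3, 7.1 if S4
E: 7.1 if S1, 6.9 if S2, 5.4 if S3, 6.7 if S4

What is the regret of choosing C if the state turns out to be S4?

0.5

Best payoff under S4 is 7.1.
Regret = 7.1 − 6.6 = 0.5.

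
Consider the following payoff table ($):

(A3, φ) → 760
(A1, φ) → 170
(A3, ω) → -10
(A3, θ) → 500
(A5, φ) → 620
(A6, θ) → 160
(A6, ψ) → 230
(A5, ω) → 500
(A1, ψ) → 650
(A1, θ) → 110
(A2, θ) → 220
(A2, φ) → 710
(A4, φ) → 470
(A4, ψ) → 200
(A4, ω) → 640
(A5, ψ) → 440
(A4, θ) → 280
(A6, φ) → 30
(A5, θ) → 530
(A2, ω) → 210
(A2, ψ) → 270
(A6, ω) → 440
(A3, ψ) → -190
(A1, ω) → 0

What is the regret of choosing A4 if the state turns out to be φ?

290

Best payoff under φ is 760.
Regret = 760 − 470 = 290.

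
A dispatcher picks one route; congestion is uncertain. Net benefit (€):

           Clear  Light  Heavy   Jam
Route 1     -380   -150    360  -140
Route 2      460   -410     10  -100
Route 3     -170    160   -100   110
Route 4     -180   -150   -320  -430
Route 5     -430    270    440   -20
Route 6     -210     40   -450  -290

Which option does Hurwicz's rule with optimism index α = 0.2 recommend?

Route 3

Route 1: 0.2·360 + 0.8·(-380) = -232
Route 2: 0.2·460 + 0.8·(-410) = -236
Route 3: 0.2·160 + 0.8·(-170) = -104
Route 4: 0.2·(-150) + 0.8·(-430) = -374
Route 5: 0.2·440 + 0.8·(-430) = -256
Route 6: 0.2·40 + 0.8·(-450) = -352
Highest Hurwicz score = -104 → Route 3.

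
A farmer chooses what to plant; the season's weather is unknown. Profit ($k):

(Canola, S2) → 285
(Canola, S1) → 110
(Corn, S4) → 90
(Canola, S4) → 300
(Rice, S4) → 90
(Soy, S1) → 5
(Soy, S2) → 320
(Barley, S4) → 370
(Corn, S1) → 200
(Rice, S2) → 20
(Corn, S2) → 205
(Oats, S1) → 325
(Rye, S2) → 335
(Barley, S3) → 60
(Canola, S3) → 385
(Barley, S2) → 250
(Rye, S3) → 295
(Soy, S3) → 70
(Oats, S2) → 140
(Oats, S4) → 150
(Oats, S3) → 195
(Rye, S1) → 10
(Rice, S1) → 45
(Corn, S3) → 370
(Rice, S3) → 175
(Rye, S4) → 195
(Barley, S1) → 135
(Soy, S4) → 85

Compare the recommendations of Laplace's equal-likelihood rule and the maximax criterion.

laplace → Canola; maximax → Canola (agree)

Row averages: Soy=120, Canola=270, Corn=216.25, Barley=203.75, Rice=82.5, Oats=202.5, Rye=208.75
Highest average = 270 → Canola.
Row maxima: Soy=320, Canola=385, Corn=370, Barley=370, Rice=175, Oats=325, Rye=335
Best best-case = 385 → Canola.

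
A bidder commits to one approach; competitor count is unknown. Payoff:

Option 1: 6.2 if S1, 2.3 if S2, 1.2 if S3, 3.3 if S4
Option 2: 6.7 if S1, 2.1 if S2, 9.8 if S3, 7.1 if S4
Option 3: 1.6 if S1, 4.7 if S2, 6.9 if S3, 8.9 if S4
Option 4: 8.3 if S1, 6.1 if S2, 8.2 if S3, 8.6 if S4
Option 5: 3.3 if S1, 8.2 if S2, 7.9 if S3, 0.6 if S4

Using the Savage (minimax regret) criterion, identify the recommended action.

Column bests: S1=8.3, S2=8.2, S3=9.8, S4=8.9.
Option 1 regrets: 2.1, 5.9, 8.6, 5.6 → max 8.6
Option 2 regrets: 1.6, 6.1, 0.0, 1.8 → max 6.1
Option 3 regrets: 6.7, 3.5, 2.9, 0.0 → max 6.7
Option 4 regrets: 0.0, 2.1, 1.6, 0.3 → max 2.1
Option 5 regrets: 5.0, 0.0, 1.9, 8.3 → max 8.3
Smallest max regret = 2.1 → Option 4.

Option 4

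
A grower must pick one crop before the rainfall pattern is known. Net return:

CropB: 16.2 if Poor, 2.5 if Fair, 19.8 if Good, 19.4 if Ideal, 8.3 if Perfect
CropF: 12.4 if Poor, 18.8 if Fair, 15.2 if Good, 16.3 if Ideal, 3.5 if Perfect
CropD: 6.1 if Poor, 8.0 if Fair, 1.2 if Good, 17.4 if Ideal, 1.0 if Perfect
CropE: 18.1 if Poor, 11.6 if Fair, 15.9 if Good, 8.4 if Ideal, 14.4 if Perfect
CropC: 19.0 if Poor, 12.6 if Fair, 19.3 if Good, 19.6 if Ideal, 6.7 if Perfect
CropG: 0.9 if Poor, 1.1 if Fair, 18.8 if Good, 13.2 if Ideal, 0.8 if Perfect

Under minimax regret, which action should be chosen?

CropC

Column bests: Poor=19.0, Fair=18.8, Good=19.8, Ideal=19.6, Perfect=14.4.
CropB regrets: 2.8, 16.3, 0.0, 0.2, 6.1 → max 16.3
CropF regrets: 6.6, 0.0, 4.6, 3.3, 10.9 → max 10.9
CropD regrets: 12.9, 10.8, 18.6, 2.2, 13.4 → max 18.6
CropE regrets: 0.9, 7.2, 3.9, 11.2, 0.0 → max 11.2
CropC regrets: 0.0, 6.2, 0.5, 0.0, 7.7 → max 7.7
CropG regrets: 18.1, 17.7, 1.0, 6.4, 13.6 → max 18.1
Smallest max regret = 7.7 → CropC.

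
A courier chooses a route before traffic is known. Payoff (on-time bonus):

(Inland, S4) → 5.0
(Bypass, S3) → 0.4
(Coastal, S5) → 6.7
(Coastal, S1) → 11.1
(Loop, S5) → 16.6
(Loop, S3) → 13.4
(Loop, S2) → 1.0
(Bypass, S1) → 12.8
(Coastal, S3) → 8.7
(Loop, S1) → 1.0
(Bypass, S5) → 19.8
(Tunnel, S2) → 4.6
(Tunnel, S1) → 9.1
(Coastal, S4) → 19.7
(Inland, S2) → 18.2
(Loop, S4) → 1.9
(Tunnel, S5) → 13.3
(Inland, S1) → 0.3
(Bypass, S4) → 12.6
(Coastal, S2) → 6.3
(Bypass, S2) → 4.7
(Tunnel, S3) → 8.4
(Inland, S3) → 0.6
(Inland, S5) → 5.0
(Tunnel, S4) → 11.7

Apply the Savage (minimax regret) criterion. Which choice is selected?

Coastal

Column bests: S1=12.8, S2=18.2, S3=13.4, S4=19.7, S5=19.8.
Inland regrets: 12.5, 0.0, 12.8, 14.7, 14.8 → max 14.8
Tunnel regrets: 3.7, 13.6, 5.0, 8.0, 6.5 → max 13.6
Coastal regrets: 1.7, 11.9, 4.7, 0.0, 13.1 → max 13.1
Bypass regrets: 0.0, 13.5, 13.0, 7.1, 0.0 → max 13.5
Loop regrets: 11.8, 17.2, 0.0, 17.8, 3.2 → max 17.8
Smallest max regret = 13.1 → Coastal.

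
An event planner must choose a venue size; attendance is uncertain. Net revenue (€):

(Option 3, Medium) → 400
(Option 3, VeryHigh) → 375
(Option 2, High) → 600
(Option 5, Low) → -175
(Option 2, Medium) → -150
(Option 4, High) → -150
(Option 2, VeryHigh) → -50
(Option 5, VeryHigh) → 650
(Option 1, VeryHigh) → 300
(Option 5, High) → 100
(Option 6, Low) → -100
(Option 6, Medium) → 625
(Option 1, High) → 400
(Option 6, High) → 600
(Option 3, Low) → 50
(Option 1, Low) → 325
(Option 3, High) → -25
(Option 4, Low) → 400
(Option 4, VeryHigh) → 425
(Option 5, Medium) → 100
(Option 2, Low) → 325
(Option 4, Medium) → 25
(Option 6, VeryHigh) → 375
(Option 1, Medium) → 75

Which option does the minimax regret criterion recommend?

Option 6

Column bests: Low=400, Medium=625, High=600, VeryHigh=650.
Option 1 regrets: 75, 550, 200, 350 → max 550
Option 2 regrets: 75, 775, 0, 700 → max 775
Option 3 regrets: 350, 225, 625, 275 → max 625
Option 4 regrets: 0, 600, 750, 225 → max 750
Option 5 regrets: 575, 525, 500, 0 → max 575
Option 6 regrets: 500, 0, 0, 275 → max 500
Smallest max regret = 500 → Option 6.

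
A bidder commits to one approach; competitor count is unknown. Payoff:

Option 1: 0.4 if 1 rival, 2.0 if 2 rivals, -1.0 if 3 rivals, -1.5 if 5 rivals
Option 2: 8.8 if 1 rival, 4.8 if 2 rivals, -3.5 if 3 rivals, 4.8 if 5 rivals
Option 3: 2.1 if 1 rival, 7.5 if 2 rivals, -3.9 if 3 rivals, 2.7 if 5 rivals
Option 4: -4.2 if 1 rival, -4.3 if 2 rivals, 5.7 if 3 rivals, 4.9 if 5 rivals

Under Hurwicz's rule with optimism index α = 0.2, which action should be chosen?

Option 1

Option 1: 0.2·2.0 + 0.8·(-1.5) = -0.8
Option 2: 0.2·8.8 + 0.8·(-3.5) = -1.04
Option 3: 0.2·7.5 + 0.8·(-3.9) = -1.62
Option 4: 0.2·5.7 + 0.8·(-4.3) = -2.3
Highest Hurwicz score = -0.8 → Option 1.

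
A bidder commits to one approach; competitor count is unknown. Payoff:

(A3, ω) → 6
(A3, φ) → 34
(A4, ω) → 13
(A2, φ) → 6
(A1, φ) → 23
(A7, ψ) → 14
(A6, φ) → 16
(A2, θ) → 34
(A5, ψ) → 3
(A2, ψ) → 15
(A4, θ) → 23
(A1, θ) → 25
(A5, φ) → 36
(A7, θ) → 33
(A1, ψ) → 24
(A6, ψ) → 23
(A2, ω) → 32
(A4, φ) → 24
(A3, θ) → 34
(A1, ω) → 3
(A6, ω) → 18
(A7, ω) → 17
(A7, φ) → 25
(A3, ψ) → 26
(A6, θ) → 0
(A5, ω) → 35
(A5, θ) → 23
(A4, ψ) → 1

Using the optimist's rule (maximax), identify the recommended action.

Row maxima: A1=25, A2=34, A3=34, A4=24, A5=36, A6=23, A7=33
Best best-case = 36 → A5.

A5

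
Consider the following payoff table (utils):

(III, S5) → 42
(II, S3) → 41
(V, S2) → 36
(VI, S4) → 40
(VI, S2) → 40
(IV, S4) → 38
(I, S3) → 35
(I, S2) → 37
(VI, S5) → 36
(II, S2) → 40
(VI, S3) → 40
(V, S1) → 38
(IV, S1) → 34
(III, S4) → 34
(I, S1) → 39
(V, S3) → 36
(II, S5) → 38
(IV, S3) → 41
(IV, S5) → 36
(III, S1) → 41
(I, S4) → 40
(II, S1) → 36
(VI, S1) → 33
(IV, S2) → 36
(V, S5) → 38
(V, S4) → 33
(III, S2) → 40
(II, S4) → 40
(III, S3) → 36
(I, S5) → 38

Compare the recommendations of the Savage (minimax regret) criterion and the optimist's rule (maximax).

minimax regret → II; maximax → III (disagree)

Column bests: S1=41, S2=40, S3=41, S4=40, S5=42.
I regrets: 2, 3, 6, 0, 4 → max 6
II regrets: 5, 0, 0, 0, 4 → max 5
III regrets: 0, 0, 5, 6, 0 → max 6
IV regrets: 7, 4, 0, 2, 6 → max 7
V regrets: 3, 4, 5, 7, 4 → max 7
VI regrets: 8, 0, 1, 0, 6 → max 8
Smallest max regret = 5 → II.
Row maxima: I=40, II=41, III=42, IV=41, V=38, VI=40
Best best-case = 42 → III.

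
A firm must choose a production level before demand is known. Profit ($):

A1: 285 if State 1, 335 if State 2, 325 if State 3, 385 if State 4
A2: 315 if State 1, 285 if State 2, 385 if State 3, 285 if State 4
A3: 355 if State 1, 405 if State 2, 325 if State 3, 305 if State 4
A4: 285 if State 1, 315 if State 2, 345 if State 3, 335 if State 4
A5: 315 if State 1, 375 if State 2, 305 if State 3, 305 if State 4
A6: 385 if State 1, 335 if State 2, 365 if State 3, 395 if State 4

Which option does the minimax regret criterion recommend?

A6

Column bests: State 1=385, State 2=405, State 3=385, State 4=395.
A1 regrets: 100, 70, 60, 10 → max 100
A2 regrets: 70, 120, 0, 110 → max 120
A3 regrets: 30, 0, 60, 90 → max 90
A4 regrets: 100, 90, 40, 60 → max 100
A5 regrets: 70, 30, 80, 90 → max 90
A6 regrets: 0, 70, 20, 0 → max 70
Smallest max regret = 70 → A6.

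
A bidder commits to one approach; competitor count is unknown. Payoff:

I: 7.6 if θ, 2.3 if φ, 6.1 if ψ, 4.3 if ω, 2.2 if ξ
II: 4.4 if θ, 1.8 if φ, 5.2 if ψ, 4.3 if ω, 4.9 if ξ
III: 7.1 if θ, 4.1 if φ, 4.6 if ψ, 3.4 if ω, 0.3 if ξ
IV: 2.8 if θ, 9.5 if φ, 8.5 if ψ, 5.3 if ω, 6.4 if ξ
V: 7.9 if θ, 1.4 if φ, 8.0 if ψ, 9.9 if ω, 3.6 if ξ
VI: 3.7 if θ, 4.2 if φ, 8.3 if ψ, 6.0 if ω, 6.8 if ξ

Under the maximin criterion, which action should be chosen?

VI

Row minima: I=2.2, II=1.8, III=0.3, IV=2.8, V=1.4, VI=3.7
Best worst-case = 3.7 → VI.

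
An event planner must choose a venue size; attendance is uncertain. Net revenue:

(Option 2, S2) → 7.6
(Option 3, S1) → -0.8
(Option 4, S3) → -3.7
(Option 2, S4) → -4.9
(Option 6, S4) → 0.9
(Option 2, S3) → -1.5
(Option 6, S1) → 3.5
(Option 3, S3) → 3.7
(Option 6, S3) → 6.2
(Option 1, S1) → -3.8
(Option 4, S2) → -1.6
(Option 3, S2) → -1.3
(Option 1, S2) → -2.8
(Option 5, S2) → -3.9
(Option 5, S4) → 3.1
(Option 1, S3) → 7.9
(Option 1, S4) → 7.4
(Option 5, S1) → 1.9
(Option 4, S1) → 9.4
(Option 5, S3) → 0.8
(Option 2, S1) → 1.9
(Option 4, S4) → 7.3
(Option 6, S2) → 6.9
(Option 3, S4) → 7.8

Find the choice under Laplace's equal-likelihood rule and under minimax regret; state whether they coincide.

laplace → Option 6; minimax regret → Option 6 (agree)

Row averages: Option 1=2.175, Option 2=0.775, Option 3=2.35, Option 4=2.85, Option 5=0.475, Option 6=4.375
Highest average = 4.375 → Option 6.
Column bests: S1=9.4, S2=7.6, S3=7.9, S4=7.8.
Option 1 regrets: 13.2, 10.4, 0.0, 0.4 → max 13.2
Option 2 regrets: 7.5, 0.0, 9.4, 12.7 → max 12.7
Option 3 regrets: 10.2, 8.9, 4.2, 0.0 → max 10.2
Option 4 regrets: 0.0, 9.2, 11.6, 0.5 → max 11.6
Option 5 regrets: 7.5, 11.5, 7.1, 4.7 → max 11.5
Option 6 regrets: 5.9, 0.7, 1.7, 6.9 → max 6.9
Smallest max regret = 6.9 → Option 6.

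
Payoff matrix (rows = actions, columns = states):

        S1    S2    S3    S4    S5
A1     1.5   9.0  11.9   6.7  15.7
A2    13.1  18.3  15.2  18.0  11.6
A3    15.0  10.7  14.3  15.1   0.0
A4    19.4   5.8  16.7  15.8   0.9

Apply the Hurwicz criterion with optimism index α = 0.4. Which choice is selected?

A1: 0.4·15.7 + 0.6·1.5 = 7.18
A2: 0.4·18.3 + 0.6·11.6 = 14.28
A3: 0.4·15.1 + 0.6·0.0 = 6.04
A4: 0.4·19.4 + 0.6·0.9 = 8.3
Highest Hurwicz score = 14.28 → A2.

A2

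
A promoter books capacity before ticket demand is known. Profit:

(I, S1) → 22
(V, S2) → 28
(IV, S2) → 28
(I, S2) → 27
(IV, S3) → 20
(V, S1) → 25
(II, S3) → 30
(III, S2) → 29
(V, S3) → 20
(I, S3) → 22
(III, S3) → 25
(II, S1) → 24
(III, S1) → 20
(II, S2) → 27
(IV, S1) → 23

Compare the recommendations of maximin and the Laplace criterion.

maximin → II; laplace → II (agree)

Row minima: I=22, II=24, III=20, IV=20, V=20
Best worst-case = 24 → II.
Row averages: I=71/3, II=27, III=74/3, IV=71/3, V=73/3
Highest average = 27 → II.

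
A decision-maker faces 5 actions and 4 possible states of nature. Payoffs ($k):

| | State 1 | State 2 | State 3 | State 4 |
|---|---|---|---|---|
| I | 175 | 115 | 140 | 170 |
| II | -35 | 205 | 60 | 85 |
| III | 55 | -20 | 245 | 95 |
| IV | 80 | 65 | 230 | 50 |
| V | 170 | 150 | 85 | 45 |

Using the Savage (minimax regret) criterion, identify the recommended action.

Column bests: State 1=175, State 2=205, State 3=245, State 4=170.
I regrets: 0, 90, 105, 0 → max 105
II regrets: 210, 0, 185, 85 → max 210
III regrets: 120, 225, 0, 75 → max 225
IV regrets: 95, 140, 15, 120 → max 140
V regrets: 5, 55, 160, 125 → max 160
Smallest max regret = 105 → I.

I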